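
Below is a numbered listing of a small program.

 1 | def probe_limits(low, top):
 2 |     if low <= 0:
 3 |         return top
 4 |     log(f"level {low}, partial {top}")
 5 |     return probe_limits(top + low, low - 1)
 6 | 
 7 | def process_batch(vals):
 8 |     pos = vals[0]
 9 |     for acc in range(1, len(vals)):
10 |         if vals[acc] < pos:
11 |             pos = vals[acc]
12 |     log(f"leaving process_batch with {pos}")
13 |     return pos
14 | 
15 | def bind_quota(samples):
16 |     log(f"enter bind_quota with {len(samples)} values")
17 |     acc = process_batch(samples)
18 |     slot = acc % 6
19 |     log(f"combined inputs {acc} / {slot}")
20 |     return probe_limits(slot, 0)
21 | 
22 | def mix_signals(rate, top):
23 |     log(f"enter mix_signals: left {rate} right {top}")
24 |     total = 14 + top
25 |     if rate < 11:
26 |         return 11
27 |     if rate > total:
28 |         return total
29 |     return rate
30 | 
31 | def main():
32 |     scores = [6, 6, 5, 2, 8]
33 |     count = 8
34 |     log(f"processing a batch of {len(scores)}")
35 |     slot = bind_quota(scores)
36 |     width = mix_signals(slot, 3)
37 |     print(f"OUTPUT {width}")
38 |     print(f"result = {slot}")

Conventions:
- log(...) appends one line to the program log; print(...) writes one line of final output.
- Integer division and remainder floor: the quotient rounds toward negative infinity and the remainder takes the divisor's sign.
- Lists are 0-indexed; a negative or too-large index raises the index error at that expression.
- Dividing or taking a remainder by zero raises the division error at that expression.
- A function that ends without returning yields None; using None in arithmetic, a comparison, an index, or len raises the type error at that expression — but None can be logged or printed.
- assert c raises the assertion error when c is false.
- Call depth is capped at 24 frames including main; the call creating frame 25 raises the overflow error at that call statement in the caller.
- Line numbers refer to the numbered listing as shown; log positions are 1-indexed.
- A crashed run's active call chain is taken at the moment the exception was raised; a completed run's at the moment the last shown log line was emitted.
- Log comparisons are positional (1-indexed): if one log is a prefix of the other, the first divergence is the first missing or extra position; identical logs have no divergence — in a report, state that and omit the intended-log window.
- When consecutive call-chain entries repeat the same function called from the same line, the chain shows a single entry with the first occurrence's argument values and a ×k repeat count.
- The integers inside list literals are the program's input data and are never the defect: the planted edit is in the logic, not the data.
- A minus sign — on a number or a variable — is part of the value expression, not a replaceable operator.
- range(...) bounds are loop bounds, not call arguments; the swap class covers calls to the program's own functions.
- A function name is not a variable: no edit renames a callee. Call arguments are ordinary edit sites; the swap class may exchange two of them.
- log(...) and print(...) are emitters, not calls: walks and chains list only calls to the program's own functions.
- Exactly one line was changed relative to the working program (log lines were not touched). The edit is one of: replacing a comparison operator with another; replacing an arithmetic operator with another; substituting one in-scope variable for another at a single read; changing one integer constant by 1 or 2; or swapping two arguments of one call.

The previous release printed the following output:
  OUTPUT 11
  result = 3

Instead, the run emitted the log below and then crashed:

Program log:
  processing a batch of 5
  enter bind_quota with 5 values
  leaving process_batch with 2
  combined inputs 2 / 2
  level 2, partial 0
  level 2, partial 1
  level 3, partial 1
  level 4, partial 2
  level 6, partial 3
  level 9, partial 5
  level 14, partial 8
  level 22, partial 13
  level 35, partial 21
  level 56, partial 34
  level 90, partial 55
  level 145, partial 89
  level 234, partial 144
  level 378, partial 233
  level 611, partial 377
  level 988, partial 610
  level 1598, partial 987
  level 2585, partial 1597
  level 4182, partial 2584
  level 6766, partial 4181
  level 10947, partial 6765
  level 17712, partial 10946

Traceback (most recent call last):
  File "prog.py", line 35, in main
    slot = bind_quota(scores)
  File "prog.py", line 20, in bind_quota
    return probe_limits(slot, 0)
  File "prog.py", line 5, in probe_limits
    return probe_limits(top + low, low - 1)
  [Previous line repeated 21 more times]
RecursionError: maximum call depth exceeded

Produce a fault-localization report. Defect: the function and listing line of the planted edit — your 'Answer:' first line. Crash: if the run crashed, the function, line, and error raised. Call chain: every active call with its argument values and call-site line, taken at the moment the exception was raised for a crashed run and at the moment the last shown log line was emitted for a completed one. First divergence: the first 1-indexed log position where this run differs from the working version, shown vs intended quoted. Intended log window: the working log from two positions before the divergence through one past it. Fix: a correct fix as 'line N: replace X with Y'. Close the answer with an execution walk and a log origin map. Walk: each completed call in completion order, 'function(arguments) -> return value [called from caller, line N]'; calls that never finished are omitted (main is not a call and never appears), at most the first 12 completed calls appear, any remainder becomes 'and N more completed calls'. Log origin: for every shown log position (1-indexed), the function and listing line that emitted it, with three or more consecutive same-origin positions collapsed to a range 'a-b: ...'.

Answer: the defect is in probe_limits at line 5.
Core observation: The earliest visible damage is log position 6 — 'level 2, partial 1' rather than the intended 'level 1, partial 2'.
Crash: probe_limits, line 5, RecursionError.
Call chain: main -> bind_quota([6, 6, 5, 2, 8]) (called at line 35) -> probe_limits(2, 0) (called at line 20) -> probe_limits(2, 1) (called at line 5) ×21.
First divergence: position 6 — shown 'level 2, partial 1', intended 'level 1, partial 2'.
Intended log window:
  4: combined inputs 2 / 2
  5: level 2, partial 0
  6: level 1, partial 2
  7: enter mix_signals: left 3 right 3
Execution walk:
  process_batch([6, 6, 5, 2, 8]) -> 2  [called from bind_quota, line 17]
Origin of each log line:
  1 — main, line 34
  2 — bind_quota, line 16
  3 — process_batch, line 12
  4 — bind_quota, line 19
  5-26 — probe_limits, line 4
A correct fix: line 5: replace `probe_limits(top + low, low - 1)` with `probe_limits(low - 1, top + low)`.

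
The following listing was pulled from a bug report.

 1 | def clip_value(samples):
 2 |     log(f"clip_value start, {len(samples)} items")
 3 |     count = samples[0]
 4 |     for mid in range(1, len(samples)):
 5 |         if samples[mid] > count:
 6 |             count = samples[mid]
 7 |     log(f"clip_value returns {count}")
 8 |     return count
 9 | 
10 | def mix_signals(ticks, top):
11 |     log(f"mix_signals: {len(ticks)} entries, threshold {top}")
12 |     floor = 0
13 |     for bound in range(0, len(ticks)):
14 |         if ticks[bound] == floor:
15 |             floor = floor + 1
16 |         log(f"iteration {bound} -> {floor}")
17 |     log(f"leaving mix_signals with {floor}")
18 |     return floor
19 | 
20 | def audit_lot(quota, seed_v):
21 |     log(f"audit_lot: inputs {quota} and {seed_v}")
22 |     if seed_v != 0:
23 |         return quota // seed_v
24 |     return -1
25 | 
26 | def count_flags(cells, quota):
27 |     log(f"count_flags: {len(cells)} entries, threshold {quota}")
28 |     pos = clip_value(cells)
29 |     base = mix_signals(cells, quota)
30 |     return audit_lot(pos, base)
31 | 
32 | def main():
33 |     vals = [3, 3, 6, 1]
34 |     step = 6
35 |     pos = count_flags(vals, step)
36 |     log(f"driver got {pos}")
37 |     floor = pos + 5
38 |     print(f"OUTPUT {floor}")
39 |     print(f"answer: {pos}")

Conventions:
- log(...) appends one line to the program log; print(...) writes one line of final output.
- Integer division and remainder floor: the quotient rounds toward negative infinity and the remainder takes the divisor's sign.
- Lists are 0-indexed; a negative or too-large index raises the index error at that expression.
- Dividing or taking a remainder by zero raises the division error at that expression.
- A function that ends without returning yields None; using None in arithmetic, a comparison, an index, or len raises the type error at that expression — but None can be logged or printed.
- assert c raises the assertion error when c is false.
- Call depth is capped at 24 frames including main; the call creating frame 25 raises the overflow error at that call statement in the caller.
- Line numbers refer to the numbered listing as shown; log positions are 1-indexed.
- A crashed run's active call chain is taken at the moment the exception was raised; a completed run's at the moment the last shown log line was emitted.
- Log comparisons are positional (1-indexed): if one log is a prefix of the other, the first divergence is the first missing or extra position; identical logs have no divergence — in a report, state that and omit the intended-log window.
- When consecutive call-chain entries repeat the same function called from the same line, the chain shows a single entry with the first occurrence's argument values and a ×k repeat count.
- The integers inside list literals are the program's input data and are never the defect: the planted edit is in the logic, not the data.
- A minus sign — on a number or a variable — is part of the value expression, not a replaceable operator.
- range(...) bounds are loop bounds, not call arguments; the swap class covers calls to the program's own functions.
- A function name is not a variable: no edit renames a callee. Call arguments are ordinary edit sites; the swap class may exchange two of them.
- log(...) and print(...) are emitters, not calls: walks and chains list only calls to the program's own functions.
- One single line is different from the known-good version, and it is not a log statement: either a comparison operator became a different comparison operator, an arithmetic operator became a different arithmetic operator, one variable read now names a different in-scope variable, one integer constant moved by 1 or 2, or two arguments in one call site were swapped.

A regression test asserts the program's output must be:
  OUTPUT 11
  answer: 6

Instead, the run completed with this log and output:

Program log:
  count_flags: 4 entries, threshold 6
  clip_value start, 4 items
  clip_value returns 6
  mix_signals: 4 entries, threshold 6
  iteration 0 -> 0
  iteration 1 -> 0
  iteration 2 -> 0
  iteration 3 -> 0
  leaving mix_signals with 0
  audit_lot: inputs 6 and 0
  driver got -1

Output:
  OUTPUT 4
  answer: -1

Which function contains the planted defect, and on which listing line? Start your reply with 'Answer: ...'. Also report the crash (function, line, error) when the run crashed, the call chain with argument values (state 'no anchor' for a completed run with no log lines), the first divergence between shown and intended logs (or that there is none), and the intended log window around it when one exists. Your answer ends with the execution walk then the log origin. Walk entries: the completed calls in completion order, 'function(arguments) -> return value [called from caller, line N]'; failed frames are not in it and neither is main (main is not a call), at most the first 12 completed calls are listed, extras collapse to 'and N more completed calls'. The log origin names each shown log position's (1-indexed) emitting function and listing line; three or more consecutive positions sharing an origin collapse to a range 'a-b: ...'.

Answer: the defect is in mix_signals at line 14.
Core observation: At log position 7 the runs split — shown 'iteration 2 -> 0', but the working version logs 'iteration 2 -> 1'.
Call chain: main.
First divergence: position 7 — the shown line 'iteration 2 -> 0' should read 'iteration 2 -> 1'.
Intended log window:
  5: iteration 0 -> 0
  6: iteration 1 -> 0
  7: iteration 2 -> 1
  8: iteration 3 -> 1
Execution walk:
  clip_value([3, 3, 6, 1]) -> 6  [called from count_flags, line 28]
  mix_signals([3, 3, 6, 1], 6) -> 0  [called from count_flags, line 29]
  audit_lot(6, 0) -> -1  [called from count_flags, line 30]
  count_flags([3, 3, 6, 1], 6) -> -1  [called from main, line 35]
Log line origins:
  1: from count_flags, line 27
  2: from clip_value, line 2
  3: from clip_value, line 7
  4: from mix_signals, line 11
  5-8: from mix_signals, line 16
  9: from mix_signals, line 17
  10: from audit_lot, line 21
  11: from main, line 36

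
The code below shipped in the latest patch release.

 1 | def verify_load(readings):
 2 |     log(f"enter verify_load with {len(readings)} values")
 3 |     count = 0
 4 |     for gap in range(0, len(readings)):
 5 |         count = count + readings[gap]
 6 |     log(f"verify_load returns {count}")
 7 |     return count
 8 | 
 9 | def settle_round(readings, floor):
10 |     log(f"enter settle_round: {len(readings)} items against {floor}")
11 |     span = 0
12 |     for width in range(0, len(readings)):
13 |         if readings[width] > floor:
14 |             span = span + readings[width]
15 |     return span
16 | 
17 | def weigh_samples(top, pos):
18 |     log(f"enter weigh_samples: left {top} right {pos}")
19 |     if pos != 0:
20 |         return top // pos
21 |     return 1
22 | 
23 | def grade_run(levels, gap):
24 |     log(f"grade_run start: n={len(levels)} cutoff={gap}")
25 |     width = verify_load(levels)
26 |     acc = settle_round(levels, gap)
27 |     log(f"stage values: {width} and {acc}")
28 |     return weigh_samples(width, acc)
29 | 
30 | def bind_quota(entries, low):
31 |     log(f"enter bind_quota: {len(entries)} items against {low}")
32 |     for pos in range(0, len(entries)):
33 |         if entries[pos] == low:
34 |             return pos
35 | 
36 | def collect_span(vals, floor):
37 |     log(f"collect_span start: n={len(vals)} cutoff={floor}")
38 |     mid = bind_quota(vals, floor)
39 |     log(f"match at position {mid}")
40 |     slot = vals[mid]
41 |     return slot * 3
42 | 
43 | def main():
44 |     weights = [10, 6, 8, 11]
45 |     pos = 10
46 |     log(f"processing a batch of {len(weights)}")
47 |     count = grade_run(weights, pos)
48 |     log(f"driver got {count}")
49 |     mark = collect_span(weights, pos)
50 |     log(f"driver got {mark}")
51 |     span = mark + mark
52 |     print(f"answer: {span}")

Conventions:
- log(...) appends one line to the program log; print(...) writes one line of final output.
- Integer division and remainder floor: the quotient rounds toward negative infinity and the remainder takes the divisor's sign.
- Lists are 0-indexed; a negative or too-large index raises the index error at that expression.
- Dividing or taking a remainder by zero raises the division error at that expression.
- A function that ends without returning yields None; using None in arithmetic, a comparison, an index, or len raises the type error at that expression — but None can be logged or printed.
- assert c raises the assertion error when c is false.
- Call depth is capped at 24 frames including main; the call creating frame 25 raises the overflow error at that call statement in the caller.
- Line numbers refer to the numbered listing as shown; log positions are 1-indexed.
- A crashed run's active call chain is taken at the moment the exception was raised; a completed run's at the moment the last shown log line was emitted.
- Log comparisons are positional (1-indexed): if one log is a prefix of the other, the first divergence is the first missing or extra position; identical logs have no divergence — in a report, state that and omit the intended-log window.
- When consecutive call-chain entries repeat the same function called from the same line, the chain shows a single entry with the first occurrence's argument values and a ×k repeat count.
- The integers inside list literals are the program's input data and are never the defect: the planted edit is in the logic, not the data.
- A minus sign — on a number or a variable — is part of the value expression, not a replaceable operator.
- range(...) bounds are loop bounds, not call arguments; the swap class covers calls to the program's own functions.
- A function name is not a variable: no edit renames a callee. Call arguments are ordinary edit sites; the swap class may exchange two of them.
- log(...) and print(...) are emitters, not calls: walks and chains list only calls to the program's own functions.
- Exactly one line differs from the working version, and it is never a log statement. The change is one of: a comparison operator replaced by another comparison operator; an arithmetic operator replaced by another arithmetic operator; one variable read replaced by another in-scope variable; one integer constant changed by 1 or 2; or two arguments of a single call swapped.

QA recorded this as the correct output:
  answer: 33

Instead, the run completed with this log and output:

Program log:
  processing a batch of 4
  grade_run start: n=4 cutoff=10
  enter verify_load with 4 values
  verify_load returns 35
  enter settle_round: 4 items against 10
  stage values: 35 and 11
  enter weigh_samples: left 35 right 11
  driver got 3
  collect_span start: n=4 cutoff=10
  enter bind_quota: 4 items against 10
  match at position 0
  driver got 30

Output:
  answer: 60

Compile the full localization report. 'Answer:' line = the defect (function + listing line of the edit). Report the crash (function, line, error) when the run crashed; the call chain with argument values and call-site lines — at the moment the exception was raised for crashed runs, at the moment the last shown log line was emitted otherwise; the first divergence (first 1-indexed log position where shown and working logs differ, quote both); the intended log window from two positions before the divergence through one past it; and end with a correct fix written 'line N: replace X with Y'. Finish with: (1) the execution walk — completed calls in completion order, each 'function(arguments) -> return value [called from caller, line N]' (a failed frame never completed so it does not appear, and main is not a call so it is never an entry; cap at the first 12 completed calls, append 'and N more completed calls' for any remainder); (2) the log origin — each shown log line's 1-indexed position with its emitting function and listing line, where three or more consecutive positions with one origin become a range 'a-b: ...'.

Answer: the defect is in main at line 51.
Key observation: Log streams are identical — the defect surfaces only in the printed output.
Call chain: main.
First divergence: none (the log streams are identical).
Execution walk:
  verify_load([10, 6, 8, 11]) -> 35  [called from grade_run, line 25]
  settle_round([10, 6, 8, 11], 10) -> 11  [called from grade_run, line 26]
  weigh_samples(35, 11) -> 3  [called from grade_run, line 28]
  grade_run([10, 6, 8, 11], 10) -> 3  [called from main, line 47]
  bind_quota([10, 6, 8, 11], 10) -> 0  [called from collect_span, line 38]
  collect_span([10, 6, 8, 11], 10) -> 30  [called from main, line 49]
Log line origins:
  1: from main, line 46
  2: from grade_run, line 24
  3: from verify_load, line 2
  4: from verify_load, line 6
  5: from settle_round, line 10
  6: from grade_run, line 27
  7: from weigh_samples, line 18
  8: from main, line 48
  9: from collect_span, line 37
  10: from bind_quota, line 31
  11: from collect_span, line 39
  12: from main, line 50
A correct fix: line 51: replace `mark + mark` with `count + mark`.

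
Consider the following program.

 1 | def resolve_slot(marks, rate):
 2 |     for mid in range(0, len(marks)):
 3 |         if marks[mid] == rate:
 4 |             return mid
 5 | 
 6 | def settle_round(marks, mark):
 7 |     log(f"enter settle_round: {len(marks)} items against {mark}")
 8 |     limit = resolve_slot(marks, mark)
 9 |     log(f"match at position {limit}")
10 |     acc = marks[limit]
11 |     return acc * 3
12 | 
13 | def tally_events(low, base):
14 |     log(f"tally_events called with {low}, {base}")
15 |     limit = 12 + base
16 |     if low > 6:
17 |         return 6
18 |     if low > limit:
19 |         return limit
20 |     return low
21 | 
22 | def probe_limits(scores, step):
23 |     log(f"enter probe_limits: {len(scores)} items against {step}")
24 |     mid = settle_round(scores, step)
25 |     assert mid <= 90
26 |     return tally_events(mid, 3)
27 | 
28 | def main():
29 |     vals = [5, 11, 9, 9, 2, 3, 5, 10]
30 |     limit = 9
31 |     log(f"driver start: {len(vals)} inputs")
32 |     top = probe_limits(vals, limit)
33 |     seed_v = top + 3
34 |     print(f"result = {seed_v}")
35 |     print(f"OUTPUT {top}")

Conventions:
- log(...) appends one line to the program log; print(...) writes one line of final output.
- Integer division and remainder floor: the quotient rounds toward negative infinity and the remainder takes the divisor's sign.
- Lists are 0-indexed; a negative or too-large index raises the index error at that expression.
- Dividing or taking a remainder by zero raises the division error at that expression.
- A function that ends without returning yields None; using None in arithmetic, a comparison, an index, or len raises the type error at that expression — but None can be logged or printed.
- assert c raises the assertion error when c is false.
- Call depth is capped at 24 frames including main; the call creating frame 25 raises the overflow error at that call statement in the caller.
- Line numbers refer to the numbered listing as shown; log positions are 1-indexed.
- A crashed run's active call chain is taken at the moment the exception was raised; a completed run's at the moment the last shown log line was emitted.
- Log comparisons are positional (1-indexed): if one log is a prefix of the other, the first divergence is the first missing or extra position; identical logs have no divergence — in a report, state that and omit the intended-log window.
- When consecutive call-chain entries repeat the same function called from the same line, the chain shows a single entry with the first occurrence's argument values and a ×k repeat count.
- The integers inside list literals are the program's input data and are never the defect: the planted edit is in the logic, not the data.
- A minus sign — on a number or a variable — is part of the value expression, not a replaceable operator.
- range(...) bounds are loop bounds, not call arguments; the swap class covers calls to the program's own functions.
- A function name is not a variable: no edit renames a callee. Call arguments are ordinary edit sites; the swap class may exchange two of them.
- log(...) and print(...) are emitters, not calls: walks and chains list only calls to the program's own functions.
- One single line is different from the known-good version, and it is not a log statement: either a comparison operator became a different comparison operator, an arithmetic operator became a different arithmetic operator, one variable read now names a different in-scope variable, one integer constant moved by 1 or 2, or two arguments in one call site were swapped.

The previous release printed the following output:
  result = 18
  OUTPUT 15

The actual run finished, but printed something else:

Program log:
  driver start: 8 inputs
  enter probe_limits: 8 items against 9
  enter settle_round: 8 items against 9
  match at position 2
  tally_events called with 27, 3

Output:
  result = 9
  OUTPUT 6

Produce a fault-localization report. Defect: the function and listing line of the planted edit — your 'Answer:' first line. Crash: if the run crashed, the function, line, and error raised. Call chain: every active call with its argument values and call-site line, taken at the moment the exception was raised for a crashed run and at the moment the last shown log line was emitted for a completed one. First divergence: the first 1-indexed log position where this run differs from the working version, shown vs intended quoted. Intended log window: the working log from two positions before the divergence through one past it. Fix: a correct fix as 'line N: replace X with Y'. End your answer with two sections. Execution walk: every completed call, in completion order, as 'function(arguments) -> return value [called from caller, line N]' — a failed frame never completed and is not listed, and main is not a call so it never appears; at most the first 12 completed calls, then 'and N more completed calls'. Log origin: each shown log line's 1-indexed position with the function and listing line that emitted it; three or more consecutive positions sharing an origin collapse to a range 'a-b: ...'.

Answer: the defect is in tally_events at line 16.
Core observation: The two runs log identically and part ways only at the printed values.
Call chain: main -> probe_limits([5, 11, 9, 9, 2, 3, 5, 10], 9) (called at line 32) -> tally_events(27, 3) (called at line 26).
First divergence: none (the log streams are identical).
Execution walk:
  resolve_slot([5, 11, 9, 9, 2, 3, 5, 10], 9) -> 2  [called from settle_round, line 8]
  settle_round([5, 11, 9, 9, 2, 3, 5, 10], 9) -> 27  [called from probe_limits, line 24]
  tally_events(27, 3) -> 6  [called from probe_limits, line 26]
  probe_limits([5, 11, 9, 9, 2, 3, 5, 10], 9) -> 6  [called from main, line 32]
Log origins:
  1: emitted by main (line 31)
  2: emitted by probe_limits (line 23)
  3: emitted by settle_round (line 7)
  4: emitted by settle_round (line 9)
  5: emitted by tally_events (line 14)
A correct fix: line 16: replace `>` with `<`.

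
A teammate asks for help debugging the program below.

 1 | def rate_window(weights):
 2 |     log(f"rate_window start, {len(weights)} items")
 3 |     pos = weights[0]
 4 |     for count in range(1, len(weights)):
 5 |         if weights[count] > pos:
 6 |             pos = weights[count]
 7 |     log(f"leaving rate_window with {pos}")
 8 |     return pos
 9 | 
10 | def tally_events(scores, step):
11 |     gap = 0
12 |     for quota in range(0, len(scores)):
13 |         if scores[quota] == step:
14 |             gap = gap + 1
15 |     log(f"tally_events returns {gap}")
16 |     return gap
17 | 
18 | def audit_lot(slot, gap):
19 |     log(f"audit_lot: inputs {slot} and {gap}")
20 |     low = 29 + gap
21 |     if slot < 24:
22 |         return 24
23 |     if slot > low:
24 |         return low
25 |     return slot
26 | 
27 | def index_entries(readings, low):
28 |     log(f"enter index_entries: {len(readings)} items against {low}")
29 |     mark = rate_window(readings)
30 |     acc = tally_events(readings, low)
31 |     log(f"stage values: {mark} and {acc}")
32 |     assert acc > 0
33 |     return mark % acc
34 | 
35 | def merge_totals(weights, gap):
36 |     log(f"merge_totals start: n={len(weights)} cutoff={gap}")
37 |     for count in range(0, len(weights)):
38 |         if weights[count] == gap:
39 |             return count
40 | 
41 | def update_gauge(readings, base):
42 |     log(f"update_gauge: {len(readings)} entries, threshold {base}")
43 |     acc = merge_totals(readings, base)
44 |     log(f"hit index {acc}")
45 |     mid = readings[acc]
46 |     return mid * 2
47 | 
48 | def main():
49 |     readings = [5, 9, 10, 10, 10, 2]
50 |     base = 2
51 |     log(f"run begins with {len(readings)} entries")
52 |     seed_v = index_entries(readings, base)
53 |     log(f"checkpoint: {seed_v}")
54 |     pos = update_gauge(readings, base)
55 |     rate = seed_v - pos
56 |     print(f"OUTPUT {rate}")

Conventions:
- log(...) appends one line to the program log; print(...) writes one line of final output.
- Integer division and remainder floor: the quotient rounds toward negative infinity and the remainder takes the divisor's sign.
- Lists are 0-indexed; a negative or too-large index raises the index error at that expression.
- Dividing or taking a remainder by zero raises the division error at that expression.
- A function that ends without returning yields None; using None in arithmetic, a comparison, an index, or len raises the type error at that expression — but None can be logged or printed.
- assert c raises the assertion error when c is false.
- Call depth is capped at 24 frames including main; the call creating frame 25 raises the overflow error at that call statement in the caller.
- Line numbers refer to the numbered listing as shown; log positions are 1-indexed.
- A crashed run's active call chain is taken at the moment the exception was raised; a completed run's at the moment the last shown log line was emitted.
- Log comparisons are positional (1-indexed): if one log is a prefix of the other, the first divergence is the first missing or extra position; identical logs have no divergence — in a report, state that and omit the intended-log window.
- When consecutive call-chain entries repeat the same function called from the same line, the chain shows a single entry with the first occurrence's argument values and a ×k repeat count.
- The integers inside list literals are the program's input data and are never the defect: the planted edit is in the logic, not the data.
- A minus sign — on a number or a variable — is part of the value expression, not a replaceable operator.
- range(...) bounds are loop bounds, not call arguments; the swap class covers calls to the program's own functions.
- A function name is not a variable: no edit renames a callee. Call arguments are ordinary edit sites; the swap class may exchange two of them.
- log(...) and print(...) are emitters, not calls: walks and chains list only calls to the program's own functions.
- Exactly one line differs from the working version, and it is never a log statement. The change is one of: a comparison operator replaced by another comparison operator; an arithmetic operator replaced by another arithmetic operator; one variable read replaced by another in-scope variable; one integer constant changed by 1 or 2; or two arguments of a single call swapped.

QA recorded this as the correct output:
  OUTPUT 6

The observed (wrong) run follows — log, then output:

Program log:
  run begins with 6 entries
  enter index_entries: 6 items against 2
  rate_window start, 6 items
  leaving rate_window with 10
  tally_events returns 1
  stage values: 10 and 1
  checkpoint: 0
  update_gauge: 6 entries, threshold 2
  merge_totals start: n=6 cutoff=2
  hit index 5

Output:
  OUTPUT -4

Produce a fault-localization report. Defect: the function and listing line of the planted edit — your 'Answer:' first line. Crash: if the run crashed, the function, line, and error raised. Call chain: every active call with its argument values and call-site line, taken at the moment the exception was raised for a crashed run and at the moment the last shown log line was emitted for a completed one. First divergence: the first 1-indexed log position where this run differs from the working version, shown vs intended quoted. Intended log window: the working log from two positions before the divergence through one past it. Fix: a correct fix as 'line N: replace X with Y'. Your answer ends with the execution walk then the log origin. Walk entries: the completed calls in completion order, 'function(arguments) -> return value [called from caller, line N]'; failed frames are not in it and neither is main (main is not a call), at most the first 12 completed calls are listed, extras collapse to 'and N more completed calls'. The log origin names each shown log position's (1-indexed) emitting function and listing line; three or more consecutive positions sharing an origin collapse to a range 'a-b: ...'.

Answer: the defect is in index_entries at line 33.
Key observation: Position 7 is the first bad log line: 'checkpoint: 0' should read 'checkpoint: 10'.
Call chain: main -> update_gauge([5, 9, 10, 10, 10, 2], 2) (called at line 54).
First divergence: position 7 — shown 'checkpoint: 0', intended 'checkpoint: 10'.
Intended log window:
  5: tally_events returns 1
  6: stage values: 10 and 1
  7: checkpoint: 10
  8: update_gauge: 6 entries, threshold 2
Execution walk:
  rate_window([5, 9, 10, 10, 10, 2]) -> 10  [called from index_entries, line 29]
  tally_events([5, 9, 10, 10, 10, 2], 2) -> 1  [called from index_entries, line 30]
  index_entries([5, 9, 10, 10, 10, 2], 2) -> 0  [called from main, line 52]
  merge_totals([5, 9, 10, 10, 10, 2], 2) -> 5  [called from update_gauge, line 43]
  update_gauge([5, 9, 10, 10, 10, 2], 2) -> 4  [called from main, line 54]
Log origins:
  1: from main, line 51
  2: from index_entries, line 28
  3: from rate_window, line 2
  4: from rate_window, line 7
  5: from tally_events, line 15
  6: from index_entries, line 31
  7: from main, line 53
  8: from update_gauge, line 42
  9: from merge_totals, line 36
  10: from update_gauge, line 44
A correct fix: line 33: replace `%` with `//`.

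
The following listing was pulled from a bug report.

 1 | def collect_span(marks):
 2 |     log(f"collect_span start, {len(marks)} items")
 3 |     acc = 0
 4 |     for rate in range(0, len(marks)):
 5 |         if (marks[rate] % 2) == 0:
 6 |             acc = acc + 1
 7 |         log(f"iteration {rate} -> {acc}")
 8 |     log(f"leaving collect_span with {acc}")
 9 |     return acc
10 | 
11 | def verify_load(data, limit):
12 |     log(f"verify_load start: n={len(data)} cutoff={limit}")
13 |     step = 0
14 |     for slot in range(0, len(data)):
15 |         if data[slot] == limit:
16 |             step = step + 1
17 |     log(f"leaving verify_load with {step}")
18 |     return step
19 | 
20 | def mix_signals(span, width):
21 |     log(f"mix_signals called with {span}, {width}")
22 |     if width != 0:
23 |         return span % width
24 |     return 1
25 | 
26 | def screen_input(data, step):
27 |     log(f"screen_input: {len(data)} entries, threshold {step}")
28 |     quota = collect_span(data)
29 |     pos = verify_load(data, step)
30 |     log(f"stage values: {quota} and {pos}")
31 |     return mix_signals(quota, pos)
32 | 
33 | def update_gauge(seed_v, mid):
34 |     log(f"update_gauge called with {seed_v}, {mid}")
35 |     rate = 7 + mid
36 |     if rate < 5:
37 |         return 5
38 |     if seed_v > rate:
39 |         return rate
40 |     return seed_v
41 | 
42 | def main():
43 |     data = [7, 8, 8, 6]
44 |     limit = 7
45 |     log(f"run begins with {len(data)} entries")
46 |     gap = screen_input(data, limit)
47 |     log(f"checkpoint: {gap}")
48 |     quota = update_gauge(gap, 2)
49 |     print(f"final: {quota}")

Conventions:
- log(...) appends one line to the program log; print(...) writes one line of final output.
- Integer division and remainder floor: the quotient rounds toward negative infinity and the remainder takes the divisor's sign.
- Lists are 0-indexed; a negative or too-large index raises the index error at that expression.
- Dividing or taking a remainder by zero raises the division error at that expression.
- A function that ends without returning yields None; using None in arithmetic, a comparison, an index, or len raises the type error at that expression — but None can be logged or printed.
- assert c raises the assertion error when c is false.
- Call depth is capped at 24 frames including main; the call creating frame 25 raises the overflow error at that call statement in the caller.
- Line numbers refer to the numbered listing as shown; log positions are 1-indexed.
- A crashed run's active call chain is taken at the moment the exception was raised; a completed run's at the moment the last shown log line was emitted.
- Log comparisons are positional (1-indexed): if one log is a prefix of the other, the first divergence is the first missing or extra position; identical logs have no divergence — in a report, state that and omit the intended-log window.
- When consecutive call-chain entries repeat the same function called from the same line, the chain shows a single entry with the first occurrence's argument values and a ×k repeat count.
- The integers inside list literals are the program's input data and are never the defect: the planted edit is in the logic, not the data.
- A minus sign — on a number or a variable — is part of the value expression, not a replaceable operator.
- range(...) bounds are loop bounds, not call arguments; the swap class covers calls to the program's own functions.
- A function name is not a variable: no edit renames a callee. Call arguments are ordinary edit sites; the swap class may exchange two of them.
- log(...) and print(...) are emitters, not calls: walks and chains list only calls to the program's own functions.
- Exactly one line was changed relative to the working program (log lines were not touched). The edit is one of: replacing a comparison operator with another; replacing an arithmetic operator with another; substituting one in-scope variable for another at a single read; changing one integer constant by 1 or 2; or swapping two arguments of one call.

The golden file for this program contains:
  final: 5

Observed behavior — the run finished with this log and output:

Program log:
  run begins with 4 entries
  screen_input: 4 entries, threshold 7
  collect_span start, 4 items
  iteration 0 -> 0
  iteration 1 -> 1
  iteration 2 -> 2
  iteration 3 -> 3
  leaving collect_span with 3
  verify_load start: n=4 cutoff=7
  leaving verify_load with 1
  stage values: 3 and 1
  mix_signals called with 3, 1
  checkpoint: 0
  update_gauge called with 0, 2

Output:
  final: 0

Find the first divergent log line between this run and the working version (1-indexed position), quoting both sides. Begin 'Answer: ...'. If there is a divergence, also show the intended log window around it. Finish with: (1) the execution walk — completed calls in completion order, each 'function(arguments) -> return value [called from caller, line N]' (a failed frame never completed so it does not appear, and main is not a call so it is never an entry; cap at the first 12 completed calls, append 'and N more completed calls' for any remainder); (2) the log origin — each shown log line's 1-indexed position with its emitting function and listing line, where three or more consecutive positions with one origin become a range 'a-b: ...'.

Answer: none (the log streams are identical).
Execution walk:
  collect_span([7, 8, 8, 6]) -> 3  [called from screen_input, line 28]
  verify_load([7, 8, 8, 6], 7) -> 1  [called from screen_input, line 29]
  mix_signals(3, 1) -> 0  [called from screen_input, line 31]
  screen_input([7, 8, 8, 6], 7) -> 0  [called from main, line 46]
  update_gauge(0, 2) -> 0  [called from main, line 48]
Log line origins:
  1: emitted by main (line 45)
  2: emitted by screen_input (line 27)
  3: emitted by collect_span (line 2)
  4-7: emitted by collect_span (line 7)
  8: emitted by collect_span (line 8)
  9: emitted by verify_load (line 12)
  10: emitted by verify_load (line 17)
  11: emitted by screen_input (line 30)
  12: emitted by mix_signals (line 21)
  13: emitted by main (line 47)
  14: emitted by update_gauge (line 34)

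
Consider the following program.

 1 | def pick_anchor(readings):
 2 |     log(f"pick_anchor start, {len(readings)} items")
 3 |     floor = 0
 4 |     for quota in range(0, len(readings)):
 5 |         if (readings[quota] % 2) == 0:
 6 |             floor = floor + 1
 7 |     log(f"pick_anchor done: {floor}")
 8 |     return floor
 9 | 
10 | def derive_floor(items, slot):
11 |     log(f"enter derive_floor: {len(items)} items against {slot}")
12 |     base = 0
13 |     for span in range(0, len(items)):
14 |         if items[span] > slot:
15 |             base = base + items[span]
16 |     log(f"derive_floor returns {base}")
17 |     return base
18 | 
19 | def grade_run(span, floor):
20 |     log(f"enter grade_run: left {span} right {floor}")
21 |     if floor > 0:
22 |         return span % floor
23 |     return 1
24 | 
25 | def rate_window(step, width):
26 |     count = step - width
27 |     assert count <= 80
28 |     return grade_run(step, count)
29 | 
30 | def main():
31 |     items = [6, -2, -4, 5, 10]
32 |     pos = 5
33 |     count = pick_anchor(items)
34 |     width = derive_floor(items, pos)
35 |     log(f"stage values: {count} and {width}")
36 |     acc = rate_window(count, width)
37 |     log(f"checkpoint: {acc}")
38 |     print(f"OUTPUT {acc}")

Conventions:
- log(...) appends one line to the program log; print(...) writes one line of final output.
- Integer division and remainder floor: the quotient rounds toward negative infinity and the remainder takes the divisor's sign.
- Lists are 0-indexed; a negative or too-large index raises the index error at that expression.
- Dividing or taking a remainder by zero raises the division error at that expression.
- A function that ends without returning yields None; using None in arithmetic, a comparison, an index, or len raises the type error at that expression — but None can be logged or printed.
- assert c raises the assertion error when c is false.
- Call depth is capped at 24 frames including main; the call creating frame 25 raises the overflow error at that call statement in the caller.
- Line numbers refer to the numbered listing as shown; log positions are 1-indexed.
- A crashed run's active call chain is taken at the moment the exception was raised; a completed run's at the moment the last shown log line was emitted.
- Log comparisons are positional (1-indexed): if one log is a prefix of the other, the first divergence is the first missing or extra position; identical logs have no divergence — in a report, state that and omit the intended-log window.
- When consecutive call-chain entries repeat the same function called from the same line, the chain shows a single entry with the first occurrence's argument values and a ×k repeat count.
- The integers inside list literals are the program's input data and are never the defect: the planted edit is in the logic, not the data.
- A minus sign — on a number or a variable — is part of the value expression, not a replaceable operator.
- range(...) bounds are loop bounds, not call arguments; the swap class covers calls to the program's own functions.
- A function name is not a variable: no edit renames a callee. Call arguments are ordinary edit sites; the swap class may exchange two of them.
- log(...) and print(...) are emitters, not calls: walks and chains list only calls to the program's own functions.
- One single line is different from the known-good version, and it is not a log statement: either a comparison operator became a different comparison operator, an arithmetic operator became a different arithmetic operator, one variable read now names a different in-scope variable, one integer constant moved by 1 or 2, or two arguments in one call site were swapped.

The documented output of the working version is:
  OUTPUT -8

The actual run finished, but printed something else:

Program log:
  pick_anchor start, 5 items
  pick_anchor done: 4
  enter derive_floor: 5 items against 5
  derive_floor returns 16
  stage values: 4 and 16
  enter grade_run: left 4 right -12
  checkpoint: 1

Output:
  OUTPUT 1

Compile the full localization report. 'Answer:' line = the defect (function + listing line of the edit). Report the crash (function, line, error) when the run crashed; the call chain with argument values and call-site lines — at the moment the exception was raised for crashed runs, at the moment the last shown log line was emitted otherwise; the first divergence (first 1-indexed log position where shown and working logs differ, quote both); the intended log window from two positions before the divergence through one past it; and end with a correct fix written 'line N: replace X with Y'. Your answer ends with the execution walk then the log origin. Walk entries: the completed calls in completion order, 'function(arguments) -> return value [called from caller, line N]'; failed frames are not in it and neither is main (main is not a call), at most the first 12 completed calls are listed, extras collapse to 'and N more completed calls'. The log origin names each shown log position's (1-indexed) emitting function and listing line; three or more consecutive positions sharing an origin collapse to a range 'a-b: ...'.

Answer: the defect is in grade_run at line 21.
Key observation: The log first diverges at position 7: the faulty run prints 'checkpoint: 1' where the working version prints 'checkpoint: -8'.
Call chain: main.
First divergence: position 7 — the shown line 'checkpoint: 1' should read 'checkpoint: -8'.
Intended log window:
  5: stage values: 4 and 16
  6: enter grade_run: left 4 right -12
  7: checkpoint: -8
Execution walk:
  pick_anchor([6, -2, -4, 5, 10]) -> 4  [called from main, line 33]
  derive_floor([6, -2, -4, 5, 10], 5) -> 16  [called from main, line 34]
  grade_run(4, -12) -> 1  [called from rate_window, line 28]
  rate_window(4, 16) -> 1  [called from main, line 36]
Log origins:
  1 — pick_anchor, line 2
  2 — pick_anchor, line 7
  3 — derive_floor, line 11
  4 — derive_floor, line 16
  5 — main, line 35
  6 — grade_run, line 20
  7 — main, line 37
A correct fix: line 21: replace `>` with `!=`.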